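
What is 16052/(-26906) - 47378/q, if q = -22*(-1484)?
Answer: -40882231/19964252 ≈ -2.0478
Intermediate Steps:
q = 32648
16052/(-26906) - 47378/q = 16052/(-26906) - 47378/32648 = 16052*(-1/26906) - 47378*1/32648 = -8026/13453 - 23689/16324 = -40882231/19964252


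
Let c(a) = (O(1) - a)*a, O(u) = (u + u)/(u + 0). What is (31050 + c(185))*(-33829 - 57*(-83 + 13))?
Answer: 83698395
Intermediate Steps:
O(u) = 2 (O(u) = (2*u)/u = 2)
c(a) = a*(2 - a) (c(a) = (2 - a)*a = a*(2 - a))
(31050 + c(185))*(-33829 - 57*(-83 + 13)) = (31050 + 185*(2 - 1*185))*(-33829 - 57*(-83 + 13)) = (31050 + 185*(2 - 185))*(-33829 - 57*(-70)) = (31050 + 185*(-183))*(-33829 + 3990) = (31050 - 33855)*(-29839) = -2805*(-29839) = 83698395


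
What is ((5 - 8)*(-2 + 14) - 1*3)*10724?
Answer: -418236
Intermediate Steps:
((5 - 8)*(-2 + 14) - 1*3)*10724 = (-3*12 - 3)*10724 = (-36 - 3)*10724 = -39*10724 = -418236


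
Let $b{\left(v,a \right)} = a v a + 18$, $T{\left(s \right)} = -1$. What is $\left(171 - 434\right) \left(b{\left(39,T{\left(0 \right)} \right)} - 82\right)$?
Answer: $6575$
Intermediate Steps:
$b{\left(v,a \right)} = 18 + v a^{2}$ ($b{\left(v,a \right)} = v a^{2} + 18 = 18 + v a^{2}$)
$\left(171 - 434\right) \left(b{\left(39,T{\left(0 \right)} \right)} - 82\right) = \left(171 - 434\right) \left(\left(18 + 39 \left(-1\right)^{2}\right) - 82\right) = \left(171 - 434\right) \left(\left(18 + 39 \cdot 1\right) - 82\right) = - 263 \left(\left(18 + 39\right) - 82\right) = - 263 \left(57 - 82\right) = \left(-263\right) \left(-25\right) = 6575$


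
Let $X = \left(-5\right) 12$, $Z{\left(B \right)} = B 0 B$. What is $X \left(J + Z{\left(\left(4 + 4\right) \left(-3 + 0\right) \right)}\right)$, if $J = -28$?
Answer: $1680$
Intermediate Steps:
$Z{\left(B \right)} = 0$ ($Z{\left(B \right)} = 0 B = 0$)
$X = -60$
$X \left(J + Z{\left(\left(4 + 4\right) \left(-3 + 0\right) \right)}\right) = - 60 \left(-28 + 0\right) = \left(-60\right) \left(-28\right) = 1680$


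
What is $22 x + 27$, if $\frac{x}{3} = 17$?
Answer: $1149$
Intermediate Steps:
$x = 51$ ($x = 3 \cdot 17 = 51$)
$22 x + 27 = 22 \cdot 51 + 27 = 1122 + 27 = 1149$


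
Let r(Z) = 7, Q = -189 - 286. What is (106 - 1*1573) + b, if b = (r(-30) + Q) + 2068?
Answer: 133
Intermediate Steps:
Q = -475
b = 1600 (b = (7 - 475) + 2068 = -468 + 2068 = 1600)
(106 - 1*1573) + b = (106 - 1*1573) + 1600 = (106 - 1573) + 1600 = -1467 + 1600 = 133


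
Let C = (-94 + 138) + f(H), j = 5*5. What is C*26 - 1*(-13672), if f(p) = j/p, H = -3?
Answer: 43798/3 ≈ 14599.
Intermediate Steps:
j = 25
f(p) = 25/p
C = 107/3 (C = (-94 + 138) + 25/(-3) = 44 + 25*(-⅓) = 44 - 25/3 = 107/3 ≈ 35.667)
C*26 - 1*(-13672) = (107/3)*26 - 1*(-13672) = 2782/3 + 13672 = 43798/3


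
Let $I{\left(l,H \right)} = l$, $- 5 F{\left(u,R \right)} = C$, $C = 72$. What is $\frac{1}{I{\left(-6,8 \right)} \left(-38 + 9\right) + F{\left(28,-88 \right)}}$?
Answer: $\frac{5}{798} \approx 0.0062657$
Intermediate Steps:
$F{\left(u,R \right)} = - \frac{72}{5}$ ($F{\left(u,R \right)} = \left(- \frac{1}{5}\right) 72 = - \frac{72}{5}$)
$\frac{1}{I{\left(-6,8 \right)} \left(-38 + 9\right) + F{\left(28,-88 \right)}} = \frac{1}{- 6 \left(-38 + 9\right) - \frac{72}{5}} = \frac{1}{\left(-6\right) \left(-29\right) - \frac{72}{5}} = \frac{1}{174 - \frac{72}{5}} = \frac{1}{\frac{798}{5}} = \frac{5}{798}$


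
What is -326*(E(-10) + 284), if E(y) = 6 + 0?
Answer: -94540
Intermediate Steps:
E(y) = 6
-326*(E(-10) + 284) = -326*(6 + 284) = -326*290 = -94540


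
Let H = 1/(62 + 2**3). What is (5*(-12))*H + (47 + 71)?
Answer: 820/7 ≈ 117.14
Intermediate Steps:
H = 1/70 (H = 1/(62 + 8) = 1/70 ≈ 0.014286)
(5*(-12))*H + (47 + 71) = (5*(-12))*(1/70) + (47 + 71) = -60*1/70 + 118 = -6/7 + 118 = 820/7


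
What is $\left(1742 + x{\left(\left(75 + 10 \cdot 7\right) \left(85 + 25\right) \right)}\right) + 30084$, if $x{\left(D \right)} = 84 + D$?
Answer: $47860$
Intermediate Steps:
$\left(1742 + x{\left(\left(75 + 10 \cdot 7\right) \left(85 + 25\right) \right)}\right) + 30084 = \left(1742 + \left(84 + \left(75 + 10 \cdot 7\right) \left(85 + 25\right)\right)\right) + 30084 = \left(1742 + \left(84 + \left(75 + 70\right) 110\right)\right) + 30084 = \left(1742 + \left(84 + 145 \cdot 110\right)\right) + 30084 = \left(1742 + \left(84 + 15950\right)\right) + 30084 = \left(1742 + 16034\right) + 30084 = 17776 + 30084 = 47860$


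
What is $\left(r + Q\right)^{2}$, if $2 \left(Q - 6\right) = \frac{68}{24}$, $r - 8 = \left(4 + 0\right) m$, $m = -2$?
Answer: $\frac{7921}{144} \approx 55.007$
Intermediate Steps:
$r = 0$ ($r = 8 + \left(4 + 0\right) \left(-2\right) = 8 + 4 \left(-2\right) = 8 - 8 = 0$)
$Q = \frac{89}{12}$ ($Q = 6 + \frac{68 \cdot \frac{1}{24}}{2} = 6 + \frac{1}{2} \cdot \frac{17}{6} = 6 + \frac{17}{12} = \frac{89}{12} \approx 7.4167$)
$\left(r + Q\right)^{2} = \left(0 + \frac{89}{12}\right)^{2} = \left(\frac{89}{12}\right)^{2} = \frac{7921}{144}$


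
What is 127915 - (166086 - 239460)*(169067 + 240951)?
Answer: 30084788647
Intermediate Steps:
127915 - (166086 - 239460)*(169067 + 240951) = 127915 - (-73374)*410018 = 127915 - 1*(-30084660732) = 127915 + 30084660732 = 30084788647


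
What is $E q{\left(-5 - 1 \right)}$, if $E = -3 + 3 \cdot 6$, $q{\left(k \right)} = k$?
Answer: $-90$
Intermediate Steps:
$E = 15$ ($E = -3 + 18 = 15$)
$E q{\left(-5 - 1 \right)} = 15 \left(-5 - 1\right) = 15 \left(-6\right) = -90$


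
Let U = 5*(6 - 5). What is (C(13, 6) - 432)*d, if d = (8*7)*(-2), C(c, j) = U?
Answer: 47824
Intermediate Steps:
U = 5 (U = 5*1 = 5)
C(c, j) = 5
d = -112 (d = 56*(-2) = -112)
(C(13, 6) - 432)*d = (5 - 432)*(-112) = -427*(-112) = 47824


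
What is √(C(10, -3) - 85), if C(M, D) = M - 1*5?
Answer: 4*I*√5 ≈ 8.9443*I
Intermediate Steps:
C(M, D) = -5 + M (C(M, D) = M - 5 = -5 + M)
√(C(10, -3) - 85) = √((-5 + 10) - 85) = √(5 - 85) = √(-80) = 4*I*√5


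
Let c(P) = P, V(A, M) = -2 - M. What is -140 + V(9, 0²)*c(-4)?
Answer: -132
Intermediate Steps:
-140 + V(9, 0²)*c(-4) = -140 + (-2 - 1*0²)*(-4) = -140 + (-2 - 1*0)*(-4) = -140 + (-2 + 0)*(-4) = -140 - 2*(-4) = -140 + 8 = -132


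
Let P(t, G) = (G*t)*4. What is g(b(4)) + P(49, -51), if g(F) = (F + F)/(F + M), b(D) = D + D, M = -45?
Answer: -369868/37 ≈ -9996.4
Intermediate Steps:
b(D) = 2*D
g(F) = 2*F/(-45 + F) (g(F) = (F + F)/(F - 45) = (2*F)/(-45 + F) = 2*F/(-45 + F))
P(t, G) = 4*G*t
g(b(4)) + P(49, -51) = 2*(2*4)/(-45 + 2*4) + 4*(-51)*49 = 2*8/(-45 + 8) - 9996 = 2*8/(-37) - 9996 = 2*8*(-1/37) - 9996 = -16/37 - 9996 = -369868/37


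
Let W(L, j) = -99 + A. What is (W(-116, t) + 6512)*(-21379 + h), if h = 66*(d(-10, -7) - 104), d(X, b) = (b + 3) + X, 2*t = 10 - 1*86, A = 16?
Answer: -187514643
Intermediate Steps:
t = -38 (t = (10 - 1*86)/2 = (10 - 86)/2 = (½)*(-76) = -38)
d(X, b) = 3 + X + b (d(X, b) = (3 + b) + X = 3 + X + b)
h = -7788 (h = 66*((3 - 10 - 7) - 104) = 66*(-14 - 104) = 66*(-118) = -7788)
W(L, j) = -83 (W(L, j) = -99 + 16 = -83)
(W(-116, t) + 6512)*(-21379 + h) = (-83 + 6512)*(-21379 - 7788) = 6429*(-29167) = -187514643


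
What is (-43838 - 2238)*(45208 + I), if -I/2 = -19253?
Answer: -3857206264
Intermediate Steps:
I = 38506 (I = -2*(-19253) = 38506)
(-43838 - 2238)*(45208 + I) = (-43838 - 2238)*(45208 + 38506) = -46076*83714 = -3857206264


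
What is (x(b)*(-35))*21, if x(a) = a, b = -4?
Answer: 2940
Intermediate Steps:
(x(b)*(-35))*21 = -4*(-35)*21 = 140*21 = 2940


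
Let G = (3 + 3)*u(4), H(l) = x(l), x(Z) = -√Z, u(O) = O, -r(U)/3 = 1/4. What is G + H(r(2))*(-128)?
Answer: 24 + 64*I*√3 ≈ 24.0 + 110.85*I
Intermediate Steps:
r(U) = -¾ (r(U) = -3/4 = -3*¼ = -¾)
H(l) = -√l
G = 24 (G = (3 + 3)*4 = 6*4 = 24)
G + H(r(2))*(-128) = 24 - √(-¾)*(-128) = 24 - I*√3/2*(-128) = 24 + 64*I*√3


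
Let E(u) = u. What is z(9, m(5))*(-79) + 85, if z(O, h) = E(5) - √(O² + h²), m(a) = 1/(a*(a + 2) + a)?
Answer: -310 + 79*√129601/40 ≈ 401.00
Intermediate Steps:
m(a) = 1/(a + a*(2 + a)) (m(a) = 1/(a*(2 + a) + a) = 1/(a + a*(2 + a)))
z(O, h) = 5 - √(O² + h²)
z(9, m(5))*(-79) + 85 = (5 - √(9² + (1/(5*(3 + 5)))²))*(-79) + 85 = (5 - √(81 + ((⅕)/8)²))*(-79) + 85 = (5 - √(81 + ((⅕)*(⅛))²))*(-79) + 85 = (5 - √(81 + (1/40)²))*(-79) + 85 = (5 - √(81 + 1/1600))*(-79) + 85 = (5 - √(129601/1600))*(-79) + 85 = (5 - √129601/40)*(-79) + 85 = (-395 + 79*√129601/40) + 85 = -310 + 79*√129601/40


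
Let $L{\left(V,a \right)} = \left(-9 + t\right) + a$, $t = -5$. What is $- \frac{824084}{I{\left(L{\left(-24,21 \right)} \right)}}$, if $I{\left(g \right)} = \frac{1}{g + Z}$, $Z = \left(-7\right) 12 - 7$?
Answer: $69223056$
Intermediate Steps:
$Z = -91$ ($Z = -84 - 7 = -91$)
$L{\left(V,a \right)} = -14 + a$ ($L{\left(V,a \right)} = \left(-9 - 5\right) + a = -14 + a$)
$I{\left(g \right)} = \frac{1}{-91 + g}$ ($I{\left(g \right)} = \frac{1}{g - 91} = \frac{1}{-91 + g}$)
$- \frac{824084}{I{\left(L{\left(-24,21 \right)} \right)}} = - \frac{824084}{\frac{1}{-91 + \left(-14 + 21\right)}} = - \frac{824084}{\frac{1}{-91 + 7}} = - \frac{824084}{\frac{1}{-84}} = - \frac{824084}{- \frac{1}{84}} = \left(-824084\right) \left(-84\right) = 69223056$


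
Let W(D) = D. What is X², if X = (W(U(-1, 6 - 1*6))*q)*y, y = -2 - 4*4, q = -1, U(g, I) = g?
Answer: 324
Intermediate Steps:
y = -18 (y = -2 - 16 = -18)
X = -18 (X = -1*(-1)*(-18) = 1*(-18) = -18)
X² = (-18)² = 324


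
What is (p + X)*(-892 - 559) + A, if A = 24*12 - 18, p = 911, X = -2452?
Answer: 2236261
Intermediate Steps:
A = 270 (A = 288 - 18 = 270)
(p + X)*(-892 - 559) + A = (911 - 2452)*(-892 - 559) + 270 = -1541*(-1451) + 270 = 2235991 + 270 = 2236261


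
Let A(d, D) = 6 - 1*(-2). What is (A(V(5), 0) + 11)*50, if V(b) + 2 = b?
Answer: 950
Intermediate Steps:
V(b) = -2 + b
A(d, D) = 8 (A(d, D) = 6 + 2 = 8)
(A(V(5), 0) + 11)*50 = (8 + 11)*50 = 19*50 = 950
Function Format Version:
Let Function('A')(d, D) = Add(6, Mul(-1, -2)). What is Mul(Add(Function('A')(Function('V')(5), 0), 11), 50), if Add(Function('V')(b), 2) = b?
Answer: 950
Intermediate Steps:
Function('V')(b) = Add(-2, b)
Function('A')(d, D) = 8 (Function('A')(d, D) = Add(6, 2) = 8)
Mul(Add(Function('A')(Function('V')(5), 0), 11), 50) = Mul(Add(8, 11), 50) = Mul(19, 50) = 950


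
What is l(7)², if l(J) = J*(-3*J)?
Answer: 21609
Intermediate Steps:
l(J) = -3*J²
l(7)² = (-3*7²)² = (-3*49)² = (-147)² = 21609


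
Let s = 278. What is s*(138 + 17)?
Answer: 43090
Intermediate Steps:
s*(138 + 17) = 278*(138 + 17) = 278*155 = 43090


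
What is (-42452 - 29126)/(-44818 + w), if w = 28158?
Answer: 35789/8330 ≈ 4.2964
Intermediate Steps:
(-42452 - 29126)/(-44818 + w) = (-42452 - 29126)/(-44818 + 28158) = -71578/(-16660) = -71578*(-1/16660) = 35789/8330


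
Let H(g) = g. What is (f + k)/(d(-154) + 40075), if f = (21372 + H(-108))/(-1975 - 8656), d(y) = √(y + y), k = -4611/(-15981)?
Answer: -554944178725/12992894745103203 + 193866962*I*√77/90950263215722421 ≈ -4.2711e-5 + 1.8704e-8*I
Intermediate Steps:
k = 1537/5327 (k = -4611*(-1/15981) = 1537/5327 ≈ 0.28853)
d(y) = √2*√y (d(y) = √(2*y) = √2*√y)
f = -21264/10631 (f = (21372 - 108)/(-1975 - 8656) = 21264/(-10631) = 21264*(-1/10631) = -21264/10631 ≈ -2.0002)
(f + k)/(d(-154) + 40075) = (-21264/10631 + 1537/5327)/(√2*√(-154) + 40075) = -96933481/(56631337*(√2*(I*√154) + 40075)) = -96933481/(56631337*(2*I*√77 + 40075)) = -96933481/(56631337*(40075 + 2*I*√77))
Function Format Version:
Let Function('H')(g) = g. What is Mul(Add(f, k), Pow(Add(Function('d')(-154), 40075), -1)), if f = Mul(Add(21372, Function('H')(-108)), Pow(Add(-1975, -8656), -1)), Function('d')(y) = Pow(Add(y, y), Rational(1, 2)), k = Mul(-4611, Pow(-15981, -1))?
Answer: Add(Rational(-554944178725, 12992894745103203), Mul(Rational(193866962, 90950263215722421), I, Pow(77, Rational(1, 2)))) ≈ Add(-4.2711e-5, Mul(1.8704e-8, I))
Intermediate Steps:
k = Rational(1537, 5327) (k = Mul(-4611, Rational(-1, 15981)) = Rational(1537, 5327) ≈ 0.28853)
Function('d')(y) = Mul(Pow(2, Rational(1, 2)), Pow(y, Rational(1, 2))) (Function('d')(y) = Pow(Mul(2, y), Rational(1, 2)) = Mul(Pow(2, Rational(1, 2)), Pow(y, Rational(1, 2))))
f = Rational(-21264, 10631) (f = Mul(Add(21372, -108), Pow(Add(-1975, -8656), -1)) = Mul(21264, Pow(-10631, -1)) = Mul(21264, Rational(-1, 10631)) = Rational(-21264, 10631) ≈ -2.0002)
Mul(Add(f, k), Pow(Add(Function('d')(-154), 40075), -1)) = Mul(Add(Rational(-21264, 10631), Rational(1537, 5327)), Pow(Add(Mul(Pow(2, Rational(1, 2)), Pow(-154, Rational(1, 2))), 40075), -1)) = Mul(Rational(-96933481, 56631337), Pow(Add(Mul(Pow(2, Rational(1, 2)), Mul(I, Pow(154, Rational(1, 2)))), 40075), -1)) = Mul(Rational(-96933481, 56631337), Pow(Add(Mul(2, I, Pow(77, Rational(1, 2))), 40075), -1)) = Mul(Rational(-96933481, 56631337), Pow(Add(40075, Mul(2, I, Pow(77, Rational(1, 2)))), -1))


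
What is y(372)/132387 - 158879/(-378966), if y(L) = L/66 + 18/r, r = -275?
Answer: 275466522547/656990345550 ≈ 0.41929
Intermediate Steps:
y(L) = -18/275 + L/66 (y(L) = L/66 + 18/(-275) = L*(1/66) + 18*(-1/275) = L/66 - 18/275 = -18/275 + L/66)
y(372)/132387 - 158879/(-378966) = (-18/275 + (1/66)*372)/132387 - 158879/(-378966) = (-18/275 + 62/11)*(1/132387) - 158879*(-1/378966) = (1532/275)*(1/132387) + 22697/54138 = 1532/36406425 + 22697/54138 = 275466522547/656990345550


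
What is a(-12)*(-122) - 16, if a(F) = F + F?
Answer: 2912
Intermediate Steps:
a(F) = 2*F
a(-12)*(-122) - 16 = (2*(-12))*(-122) - 16 = -24*(-122) - 16 = 2928 - 16 = 2912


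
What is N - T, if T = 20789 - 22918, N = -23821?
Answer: -21692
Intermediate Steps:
T = -2129
N - T = -23821 - 1*(-2129) = -23821 + 2129 = -21692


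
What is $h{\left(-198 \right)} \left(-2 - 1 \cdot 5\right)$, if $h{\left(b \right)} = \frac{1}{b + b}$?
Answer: $\frac{7}{396} \approx 0.017677$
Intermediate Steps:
$h{\left(b \right)} = \frac{1}{2 b}$
$h{\left(-198 \right)} \left(-2 - 1 \cdot 5\right) = \frac{1}{2 \left(-198\right)} \left(-2 - 1 \cdot 5\right) = \frac{1}{2} \left(- \frac{1}{198}\right) \left(-2 - 5\right) = - \frac{-2 - 5}{396} = \left(- \frac{1}{396}\right) \left(-7\right) = \frac{7}{396}$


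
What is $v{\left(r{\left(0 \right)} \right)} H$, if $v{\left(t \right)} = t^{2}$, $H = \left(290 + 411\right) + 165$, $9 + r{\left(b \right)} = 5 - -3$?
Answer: $866$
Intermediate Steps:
$r{\left(b \right)} = -1$ ($r{\left(b \right)} = -9 + \left(5 - -3\right) = -9 + \left(5 + 3\right) = -9 + 8 = -1$)
$H = 866$ ($H = 701 + 165 = 866$)
$v{\left(r{\left(0 \right)} \right)} H = \left(-1\right)^{2} \cdot 866 = 1 \cdot 866 = 866$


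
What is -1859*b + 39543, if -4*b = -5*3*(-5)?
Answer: 297597/4 ≈ 74399.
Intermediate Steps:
b = -75/4 (b = -(-5*3)*(-5)/4 = -(-15)*(-5)/4 = -¼*75 = -75/4 ≈ -18.750)
-1859*b + 39543 = -1859*(-75/4) + 39543 = 139425/4 + 39543 = 297597/4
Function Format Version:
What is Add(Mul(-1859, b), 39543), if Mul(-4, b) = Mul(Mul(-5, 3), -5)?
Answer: Rational(297597, 4) ≈ 74399.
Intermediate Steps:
b = Rational(-75, 4) (b = Mul(Rational(-1, 4), Mul(Mul(-5, 3), -5)) = Mul(Rational(-1, 4), Mul(-15, -5)) = Mul(Rational(-1, 4), 75) = Rational(-75, 4) ≈ -18.750)
Add(Mul(-1859, b), 39543) = Add(Mul(-1859, Rational(-75, 4)), 39543) = Add(Rational(139425, 4), 39543) = Rational(297597, 4)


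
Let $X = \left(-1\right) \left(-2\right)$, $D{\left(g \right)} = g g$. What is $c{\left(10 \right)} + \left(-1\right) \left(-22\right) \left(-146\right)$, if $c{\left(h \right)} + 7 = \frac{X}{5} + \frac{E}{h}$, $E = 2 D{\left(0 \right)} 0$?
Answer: $- \frac{16093}{5} \approx -3218.6$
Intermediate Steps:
$D{\left(g \right)} = g^{2}$
$E = 0$ ($E = 2 \cdot 0^{2} \cdot 0 = 2 \cdot 0 \cdot 0 = 0 \cdot 0 = 0$)
$X = 2$
$c{\left(h \right)} = - \frac{33}{5}$ ($c{\left(h \right)} = -7 + \left(\frac{2}{5} + \frac{0}{h}\right) = -7 + \left(2 \cdot \frac{1}{5} + 0\right) = -7 + \left(\frac{2}{5} + 0\right) = -7 + \frac{2}{5} = - \frac{33}{5}$)
$c{\left(10 \right)} + \left(-1\right) \left(-22\right) \left(-146\right) = - \frac{33}{5} + \left(-1\right) \left(-22\right) \left(-146\right) = - \frac{33}{5} + 22 \left(-146\right) = - \frac{33}{5} - 3212 = - \frac{16093}{5}$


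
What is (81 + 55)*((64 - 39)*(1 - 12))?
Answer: -37400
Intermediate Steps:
(81 + 55)*((64 - 39)*(1 - 12)) = 136*(25*(-11)) = 136*(-275) = -37400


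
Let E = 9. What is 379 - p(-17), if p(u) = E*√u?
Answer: 379 - 9*I*√17 ≈ 379.0 - 37.108*I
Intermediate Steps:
p(u) = 9*√u
379 - p(-17) = 379 - 9*√(-17) = 379 - 9*I*√17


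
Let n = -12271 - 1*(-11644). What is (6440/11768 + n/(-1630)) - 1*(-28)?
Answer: 69370907/2397730 ≈ 28.932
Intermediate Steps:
n = -627 (n = -12271 + 11644 = -627)
(6440/11768 + n/(-1630)) - 1*(-28) = (6440/11768 - 627/(-1630)) - 1*(-28) = (6440*(1/11768) - 627*(-1/1630)) + 28 = (805/1471 + 627/1630) + 28 = 2234467/2397730 + 28 = 69370907/2397730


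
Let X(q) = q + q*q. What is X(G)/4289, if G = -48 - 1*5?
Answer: 2756/4289 ≈ 0.64257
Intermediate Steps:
G = -53 (G = -48 - 5 = -53)
X(q) = q + q**2
X(G)/4289 = -53*(1 - 53)/4289 = -53*(-52)*(1/4289) = 2756*(1/4289) = 2756/4289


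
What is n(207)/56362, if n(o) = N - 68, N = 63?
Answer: -5/56362 ≈ -8.8712e-5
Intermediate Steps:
n(o) = -5 (n(o) = 63 - 68 = -5)
n(207)/56362 = -5/56362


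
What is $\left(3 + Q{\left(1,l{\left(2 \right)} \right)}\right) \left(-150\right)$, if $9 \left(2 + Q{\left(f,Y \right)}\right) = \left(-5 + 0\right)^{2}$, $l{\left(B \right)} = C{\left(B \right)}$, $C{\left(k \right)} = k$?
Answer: $- \frac{1700}{3} \approx -566.67$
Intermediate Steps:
$l{\left(B \right)} = B$
$Q{\left(f,Y \right)} = \frac{7}{9}$ ($Q{\left(f,Y \right)} = -2 + \frac{\left(-5 + 0\right)^{2}}{9} = -2 + \frac{\left(-5\right)^{2}}{9} = -2 + \frac{1}{9} \cdot 25 = -2 + \frac{25}{9} = \frac{7}{9}$)
$\left(3 + Q{\left(1,l{\left(2 \right)} \right)}\right) \left(-150\right) = \left(3 + \frac{7}{9}\right) \left(-150\right) = \frac{34}{9} \left(-150\right) = - \frac{1700}{3}$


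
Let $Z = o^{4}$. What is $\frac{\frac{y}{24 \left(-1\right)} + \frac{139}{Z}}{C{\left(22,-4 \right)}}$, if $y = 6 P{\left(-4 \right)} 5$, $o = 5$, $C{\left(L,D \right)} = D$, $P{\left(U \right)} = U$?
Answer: $- \frac{816}{625} \approx -1.3056$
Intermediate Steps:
$y = -120$ ($y = 6 \left(-4\right) 5 = \left(-24\right) 5 = -120$)
$Z = 625$ ($Z = 5^{4} = 625$)
$\frac{\frac{y}{24 \left(-1\right)} + \frac{139}{Z}}{C{\left(22,-4 \right)}} = \frac{- \frac{120}{24 \left(-1\right)} + \frac{139}{625}}{-4} = \left(- \frac{120}{-24} + 139 \cdot \frac{1}{625}\right) \left(- \frac{1}{4}\right) = \left(\left(-120\right) \left(- \frac{1}{24}\right) + \frac{139}{625}\right) \left(- \frac{1}{4}\right) = \left(5 + \frac{139}{625}\right) \left(- \frac{1}{4}\right) = \frac{3264}{625} \left(- \frac{1}{4}\right) = - \frac{816}{625}$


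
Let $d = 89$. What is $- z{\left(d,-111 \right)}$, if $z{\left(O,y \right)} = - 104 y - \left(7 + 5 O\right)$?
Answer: $-11092$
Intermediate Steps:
$z{\left(O,y \right)} = -7 - 104 y - 5 O$ ($z{\left(O,y \right)} = - 104 y - \left(7 + 5 O\right) = -7 - 104 y - 5 O$)
$- z{\left(d,-111 \right)} = - (-7 - -11544 - 445) = - (-7 + 11544 - 445) = \left(-1\right) 11092 = -11092$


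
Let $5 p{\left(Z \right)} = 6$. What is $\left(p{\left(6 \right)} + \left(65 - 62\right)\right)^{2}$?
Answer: $\frac{441}{25} \approx 17.64$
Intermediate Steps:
$p{\left(Z \right)} = \frac{6}{5}$ ($p{\left(Z \right)} = \frac{1}{5} \cdot 6 = \frac{6}{5}$)
$\left(p{\left(6 \right)} + \left(65 - 62\right)\right)^{2} = \left(\frac{6}{5} + \left(65 - 62\right)\right)^{2} = \left(\frac{6}{5} + 3\right)^{2} = \left(\frac{21}{5}\right)^{2} = \frac{441}{25}$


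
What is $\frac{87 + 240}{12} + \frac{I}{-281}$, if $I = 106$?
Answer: $\frac{30205}{1124} \approx 26.873$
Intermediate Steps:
$\frac{87 + 240}{12} + \frac{I}{-281} = \frac{87 + 240}{12} + \frac{106}{-281} = 327 \cdot \frac{1}{12} + 106 \left(- \frac{1}{281}\right) = \frac{109}{4} - \frac{106}{281} = \frac{30205}{1124}$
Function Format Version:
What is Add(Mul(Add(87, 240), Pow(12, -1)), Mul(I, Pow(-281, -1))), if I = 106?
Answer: Rational(30205, 1124) ≈ 26.873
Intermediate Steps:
Add(Mul(Add(87, 240), Pow(12, -1)), Mul(I, Pow(-281, -1))) = Add(Mul(Add(87, 240), Pow(12, -1)), Mul(106, Pow(-281, -1))) = Add(Mul(327, Rational(1, 12)), Mul(106, Rational(-1, 281))) = Add(Rational(109, 4), Rational(-106, 281)) = Rational(30205, 1124)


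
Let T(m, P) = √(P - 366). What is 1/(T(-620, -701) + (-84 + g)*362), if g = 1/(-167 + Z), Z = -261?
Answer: -1392603502/42347514009381 - 45796*I*√1067/42347514009381 ≈ -3.2885e-5 - 3.5325e-8*I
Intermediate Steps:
g = -1/428 (g = 1/(-167 - 261) = 1/(-428) = -1/428 ≈ -0.0023364)
T(m, P) = √(-366 + P)
1/(T(-620, -701) + (-84 + g)*362) = 1/(√(-366 - 701) + (-84 - 1/428)*362) = 1/(√(-1067) - 35953/428*362) = 1/(I*√1067 - 6507493/214) = 1/(-6507493/214 + I*√1067)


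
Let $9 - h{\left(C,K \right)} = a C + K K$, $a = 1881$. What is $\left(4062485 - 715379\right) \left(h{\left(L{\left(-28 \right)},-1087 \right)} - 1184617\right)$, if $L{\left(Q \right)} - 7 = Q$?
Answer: $-7787631199656$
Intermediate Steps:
$L{\left(Q \right)} = 7 + Q$
$h{\left(C,K \right)} = 9 - K^{2} - 1881 C$ ($h{\left(C,K \right)} = 9 - \left(1881 C + K K\right) = 9 - \left(1881 C + K^{2}\right) = 9 - \left(K^{2} + 1881 C\right) = 9 - K^{2} - 1881 C$)
$\left(4062485 - 715379\right) \left(h{\left(L{\left(-28 \right)},-1087 \right)} - 1184617\right) = \left(4062485 - 715379\right) \left(\left(9 - \left(-1087\right)^{2} - 1881 \left(7 - 28\right)\right) - 1184617\right) = 3347106 \left(\left(9 - 1181569 - -39501\right) - 1184617\right) = 3347106 \left(\left(9 - 1181569 + 39501\right) - 1184617\right) = 3347106 \left(-1142059 - 1184617\right) = 3347106 \left(-2326676\right) = -7787631199656$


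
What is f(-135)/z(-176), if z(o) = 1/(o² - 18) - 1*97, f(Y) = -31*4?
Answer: 3838792/3002925 ≈ 1.2784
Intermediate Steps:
f(Y) = -124
z(o) = -97 + 1/(-18 + o²) (z(o) = 1/(-18 + o²) - 97 = -97 + 1/(-18 + o²))
f(-135)/z(-176) = -124*(-18 + (-176)²)/(1747 - 97*(-176)²) = -124*(-18 + 30976)/(1747 - 97*30976) = -124*30958/(1747 - 3004672) = -124/((1/30958)*(-3002925)) = -124/(-3002925/30958) = -124*(-30958/3002925) = 3838792/3002925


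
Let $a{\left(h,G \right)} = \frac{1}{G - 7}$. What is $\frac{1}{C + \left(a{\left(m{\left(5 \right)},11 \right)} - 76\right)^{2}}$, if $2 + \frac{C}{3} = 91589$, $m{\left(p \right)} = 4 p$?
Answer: $\frac{16}{4487985} \approx 3.5651 \cdot 10^{-6}$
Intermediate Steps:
$C = 274761$ ($C = -6 + 3 \cdot 91589 = -6 + 274767 = 274761$)
$a{\left(h,G \right)} = \frac{1}{-7 + G}$
$\frac{1}{C + \left(a{\left(m{\left(5 \right)},11 \right)} - 76\right)^{2}} = \frac{1}{274761 + \left(\frac{1}{-7 + 11} - 76\right)^{2}} = \frac{1}{274761 + \left(\frac{1}{4} - 76\right)^{2}} = \frac{1}{274761 + \left(- \frac{303}{4}\right)^{2}} = \frac{1}{274761 + \frac{91809}{16}} = \frac{1}{\frac{4487985}{16}} = \frac{16}{4487985}$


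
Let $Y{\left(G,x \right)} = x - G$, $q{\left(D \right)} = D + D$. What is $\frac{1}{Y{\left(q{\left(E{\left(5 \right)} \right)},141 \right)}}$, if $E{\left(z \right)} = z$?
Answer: $\frac{1}{131} \approx 0.0076336$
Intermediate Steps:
$q{\left(D \right)} = 2 D$
$\frac{1}{Y{\left(q{\left(E{\left(5 \right)} \right)},141 \right)}} = \frac{1}{141 - 2 \cdot 5} = \frac{1}{141 - 10} = \frac{1}{131}$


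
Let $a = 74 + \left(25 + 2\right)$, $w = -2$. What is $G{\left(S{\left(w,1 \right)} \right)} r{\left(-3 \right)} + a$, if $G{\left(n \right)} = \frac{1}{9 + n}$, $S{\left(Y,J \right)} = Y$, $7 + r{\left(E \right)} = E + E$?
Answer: $\frac{694}{7} \approx 99.143$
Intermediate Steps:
$r{\left(E \right)} = -7 + 2 E$ ($r{\left(E \right)} = -7 + \left(E + E\right) = -7 + 2 E$)
$a = 101$ ($a = 74 + 27 = 101$)
$G{\left(S{\left(w,1 \right)} \right)} r{\left(-3 \right)} + a = \frac{-7 + 2 \left(-3\right)}{9 - 2} + 101 = \frac{-7 - 6}{7} + 101 = \frac{1}{7} \left(-13\right) + 101 = - \frac{13}{7} + 101 = \frac{694}{7}$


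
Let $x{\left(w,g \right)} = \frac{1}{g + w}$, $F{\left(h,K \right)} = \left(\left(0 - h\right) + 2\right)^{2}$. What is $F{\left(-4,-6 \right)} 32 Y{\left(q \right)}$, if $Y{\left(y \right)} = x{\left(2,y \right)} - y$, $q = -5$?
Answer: $5376$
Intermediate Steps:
$F{\left(h,K \right)} = \left(2 - h\right)^{2}$ ($F{\left(h,K \right)} = \left(- h + 2\right)^{2} = \left(2 - h\right)^{2}$)
$Y{\left(y \right)} = \frac{1}{2 + y} - y$ ($Y{\left(y \right)} = \frac{1}{y + 2} - y = \frac{1}{2 + y} - y$)
$F{\left(-4,-6 \right)} 32 Y{\left(q \right)} = \left(-2 - 4\right)^{2} \cdot 32 \frac{1 - - 5 \left(2 - 5\right)}{2 - 5} = \left(-6\right)^{2} \cdot 32 \frac{1 - \left(-5\right) \left(-3\right)}{-3} = 36 \cdot 32 \left(- \frac{1 - 15}{3}\right) = 1152 \left(\left(- \frac{1}{3}\right) \left(-14\right)\right) = 1152 \cdot \frac{14}{3} = 5376$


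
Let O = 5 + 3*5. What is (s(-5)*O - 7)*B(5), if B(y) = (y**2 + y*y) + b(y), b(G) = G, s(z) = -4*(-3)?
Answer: 12815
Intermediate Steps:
s(z) = 12
B(y) = y + 2*y**2 (B(y) = (y**2 + y*y) + y = (y**2 + y**2) + y = 2*y**2 + y = y + 2*y**2)
O = 20 (O = 5 + 15 = 20)
(s(-5)*O - 7)*B(5) = (12*20 - 7)*(5*(1 + 2*5)) = (240 - 7)*(5*(1 + 10)) = 233*(5*11) = 233*55 = 12815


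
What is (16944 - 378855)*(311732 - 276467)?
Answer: -12762791415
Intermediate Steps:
(16944 - 378855)*(311732 - 276467) = -361911*35265 = -12762791415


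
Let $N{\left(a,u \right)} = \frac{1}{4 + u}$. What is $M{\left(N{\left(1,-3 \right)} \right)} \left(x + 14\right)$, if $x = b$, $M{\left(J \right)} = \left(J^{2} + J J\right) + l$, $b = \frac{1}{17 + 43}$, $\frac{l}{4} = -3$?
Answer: $- \frac{841}{6} \approx -140.17$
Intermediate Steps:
$l = -12$ ($l = 4 \left(-3\right) = -12$)
$b = \frac{1}{60} \approx 0.016667$
$M{\left(J \right)} = -12 + 2 J^{2}$ ($M{\left(J \right)} = \left(J^{2} + J J\right) - 12 = \left(J^{2} + J^{2}\right) - 12 = 2 J^{2} - 12 = -12 + 2 J^{2}$)
$x = \frac{1}{60} \approx 0.016667$
$M{\left(N{\left(1,-3 \right)} \right)} \left(x + 14\right) = \left(-12 + 2 \left(\frac{1}{4 - 3}\right)^{2}\right) \left(\frac{1}{60} + 14\right) = \left(-12 + 2 \left(1^{-1}\right)^{2}\right) \frac{841}{60} = \left(-12 + 2 \cdot 1^{2}\right) \frac{841}{60} = \left(-12 + 2 \cdot 1\right) \frac{841}{60} = \left(-12 + 2\right) \frac{841}{60} = \left(-10\right) \frac{841}{60} = - \frac{841}{6}$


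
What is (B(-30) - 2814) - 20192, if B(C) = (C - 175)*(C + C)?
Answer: -10706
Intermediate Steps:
B(C) = 2*C*(-175 + C) (B(C) = (-175 + C)*(2*C) = 2*C*(-175 + C))
(B(-30) - 2814) - 20192 = (2*(-30)*(-175 - 30) - 2814) - 20192 = (2*(-30)*(-205) - 2814) - 20192 = (12300 - 2814) - 20192 = 9486 - 20192 = -10706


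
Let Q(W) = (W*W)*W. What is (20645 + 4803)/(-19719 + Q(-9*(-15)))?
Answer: 3181/305082 ≈ 0.010427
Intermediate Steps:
Q(W) = W³ (Q(W) = W²*W = W³)
(20645 + 4803)/(-19719 + Q(-9*(-15))) = (20645 + 4803)/(-19719 + (-9*(-15))³) = 25448/(-19719 + 135³) = 25448/(-19719 + 2460375) = 25448/2440656 = 25448*(1/2440656) = 3181/305082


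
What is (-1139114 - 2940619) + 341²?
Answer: -3963452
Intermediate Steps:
(-1139114 - 2940619) + 341² = -4079733 + 116281 = -3963452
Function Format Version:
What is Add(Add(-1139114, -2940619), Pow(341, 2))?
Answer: -3963452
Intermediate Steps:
Add(Add(-1139114, -2940619), Pow(341, 2)) = Add(-4079733, 116281) = -3963452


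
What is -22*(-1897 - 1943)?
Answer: 84480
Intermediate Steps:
-22*(-1897 - 1943) = -22*(-3840) = 84480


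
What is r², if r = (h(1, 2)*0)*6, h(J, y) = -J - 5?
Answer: 0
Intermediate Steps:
h(J, y) = -5 - J
r = 0 (r = ((-5 - 1*1)*0)*6 = ((-5 - 1)*0)*6 = -6*0*6 = 0*6 = 0)
r² = 0² = 0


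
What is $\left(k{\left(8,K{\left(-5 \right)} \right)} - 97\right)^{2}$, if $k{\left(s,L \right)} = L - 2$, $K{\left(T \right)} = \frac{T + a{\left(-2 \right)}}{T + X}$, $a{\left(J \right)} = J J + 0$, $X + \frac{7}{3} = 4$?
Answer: $\frac{974169}{100} \approx 9741.7$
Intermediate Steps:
$X = \frac{5}{3}$ ($X = - \frac{7}{3} + 4 = \frac{5}{3} \approx 1.6667$)
$a{\left(J \right)} = J^{2}$ ($a{\left(J \right)} = J^{2} + 0 = J^{2}$)
$K{\left(T \right)} = \frac{4 + T}{\frac{5}{3} + T}$ ($K{\left(T \right)} = \frac{T + \left(-2\right)^{2}}{T + \frac{5}{3}} = \frac{T + 4}{\frac{5}{3} + T} = \frac{4 + T}{\frac{5}{3} + T}$)
$k{\left(s,L \right)} = -2 + L$ ($k{\left(s,L \right)} = L - 2 = -2 + L$)
$\left(k{\left(8,K{\left(-5 \right)} \right)} - 97\right)^{2} = \left(\left(-2 + \frac{3 \left(4 - 5\right)}{5 + 3 \left(-5\right)}\right) - 97\right)^{2} = \left(\left(-2 + 3 \frac{1}{5 - 15} \left(-1\right)\right) - 97\right)^{2} = \left(\left(-2 + 3 \frac{1}{-10} \left(-1\right)\right) - 97\right)^{2} = \left(\left(-2 + 3 \left(- \frac{1}{10}\right) \left(-1\right)\right) - 97\right)^{2} = \left(\left(-2 + \frac{3}{10}\right) - 97\right)^{2} = \left(- \frac{17}{10} - 97\right)^{2} = \left(- \frac{987}{10}\right)^{2} = \frac{974169}{100}$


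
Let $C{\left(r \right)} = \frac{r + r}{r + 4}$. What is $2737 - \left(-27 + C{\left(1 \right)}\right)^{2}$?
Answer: $\frac{50736}{25} \approx 2029.4$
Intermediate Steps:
$C{\left(r \right)} = \frac{2 r}{4 + r}$
$2737 - \left(-27 + C{\left(1 \right)}\right)^{2} = 2737 - \left(-27 + 2 \cdot 1 \frac{1}{4 + 1}\right)^{2} = 2737 - \left(-27 + 2 \cdot 1 \cdot \frac{1}{5}\right)^{2} = 2737 - \left(-27 + \frac{2}{5}\right)^{2} = 2737 - \left(- \frac{133}{5}\right)^{2} = 2737 - \frac{17689}{25} = \frac{50736}{25}$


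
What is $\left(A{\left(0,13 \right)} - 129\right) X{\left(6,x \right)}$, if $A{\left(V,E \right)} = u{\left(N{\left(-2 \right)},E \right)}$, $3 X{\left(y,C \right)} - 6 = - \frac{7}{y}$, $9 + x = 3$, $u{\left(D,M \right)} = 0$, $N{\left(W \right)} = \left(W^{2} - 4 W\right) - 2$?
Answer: $- \frac{1247}{6} \approx -207.83$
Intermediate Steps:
$N{\left(W \right)} = -2 + W^{2} - 4 W$
$x = -6$ ($x = -9 + 3 = -6$)
$X{\left(y,C \right)} = 2 - \frac{7}{3 y}$ ($X{\left(y,C \right)} = 2 + \frac{\left(-7\right) \frac{1}{y}}{3} = 2 - \frac{7}{3 y}$)
$A{\left(V,E \right)} = 0$
$\left(A{\left(0,13 \right)} - 129\right) X{\left(6,x \right)} = \left(0 - 129\right) \left(2 - \frac{7}{3 \cdot 6}\right) = - 129 \left(2 - \frac{7}{18}\right) = \left(-129\right) \frac{29}{18} = - \frac{1247}{6}$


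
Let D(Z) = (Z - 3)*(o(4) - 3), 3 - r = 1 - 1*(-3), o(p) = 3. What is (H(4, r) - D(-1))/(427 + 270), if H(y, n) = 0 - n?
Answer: 1/697 ≈ 0.0014347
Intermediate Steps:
r = -1 (r = 3 - (1 - 1*(-3)) = 3 - (1 + 3) = 3 - 1*4 = 3 - 4 = -1)
H(y, n) = -n
D(Z) = 0 (D(Z) = (Z - 3)*(3 - 3) = (-3 + Z)*0 = 0)
(H(4, r) - D(-1))/(427 + 270) = (-1*(-1) - 1*0)/(427 + 270) = (1 + 0)/697 = (1/697)*1 = 1/697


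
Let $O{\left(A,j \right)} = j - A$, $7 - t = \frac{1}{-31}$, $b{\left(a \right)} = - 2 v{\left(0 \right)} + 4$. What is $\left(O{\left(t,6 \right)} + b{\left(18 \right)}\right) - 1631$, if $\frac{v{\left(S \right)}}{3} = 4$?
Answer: $- \frac{51213}{31} \approx -1652.0$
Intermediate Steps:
$v{\left(S \right)} = 12$ ($v{\left(S \right)} = 3 \cdot 4 = 12$)
$b{\left(a \right)} = -20$ ($b{\left(a \right)} = \left(-2\right) 12 + 4 = -24 + 4 = -20$)
$t = \frac{218}{31}$ ($t = 7 - \frac{1}{-31} = 7 - - \frac{1}{31} = 7 + \frac{1}{31} = \frac{218}{31} \approx 7.0323$)
$\left(O{\left(t,6 \right)} + b{\left(18 \right)}\right) - 1631 = \left(\left(6 - \frac{218}{31}\right) - 20\right) - 1631 = \left(- \frac{32}{31} - 20\right) - 1631 = - \frac{652}{31} - 1631 = - \frac{51213}{31}$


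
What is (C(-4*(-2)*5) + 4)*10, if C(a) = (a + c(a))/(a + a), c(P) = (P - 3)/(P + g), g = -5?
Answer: 12637/280 ≈ 45.132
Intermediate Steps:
c(P) = (-3 + P)/(-5 + P) (c(P) = (P - 3)/(P - 5) = (-3 + P)/(-5 + P))
C(a) = (a + (-3 + a)/(-5 + a))/(2*a) (C(a) = (a + (-3 + a)/(-5 + a))/(a + a) = (a + (-3 + a)/(-5 + a))/((2*a)) = (a + (-3 + a)/(-5 + a))*(1/(2*a)) = (a + (-3 + a)/(-5 + a))/(2*a))
(C(-4*(-2)*5) + 4)*10 = ((-3 - 4*(-2)*5 + (-4*(-2)*5)*(-5 - 4*(-2)*5))/(2*((-4*(-2)*5))*(-5 - 4*(-2)*5)) + 4)*10 = ((-3 + 8*5 + (8*5)*(-5 + 8*5))/(2*((8*5))*(-5 + 8*5)) + 4)*10 = ((½)*(-3 + 40 + 40*(-5 + 40))/(40*(-5 + 40)) + 4)*10 = ((½)*(1/40)*(-3 + 40 + 40*35)/35 + 4)*10 = ((½)*(1/40)*(1/35)*(-3 + 40 + 1400) + 4)*10 = ((½)*(1/40)*(1/35)*1437 + 4)*10 = (1437/2800 + 4)*10 = (12637/2800)*10 = 12637/280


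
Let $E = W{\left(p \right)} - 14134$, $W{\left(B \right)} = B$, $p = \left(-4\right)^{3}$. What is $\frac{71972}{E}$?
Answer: $- \frac{35986}{7099} \approx -5.0692$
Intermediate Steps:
$p = -64$
$E = -14198$ ($E = -64 - 14134 = -14198$)
$\frac{71972}{E} = \frac{71972}{-14198} = 71972 \left(- \frac{1}{14198}\right) = - \frac{35986}{7099}$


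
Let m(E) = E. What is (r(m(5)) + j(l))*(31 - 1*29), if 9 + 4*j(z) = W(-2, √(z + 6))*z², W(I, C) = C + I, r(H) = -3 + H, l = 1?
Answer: -3/2 + √7/2 ≈ -0.17712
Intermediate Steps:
j(z) = -9/4 + z²*(-2 + √(6 + z))/4 (j(z) = -9/4 + ((√(z + 6) - 2)*z²)/4 = -9/4 + ((√(6 + z) - 2)*z²)/4 = -9/4 + ((-2 + √(6 + z))*z²)/4 = -9/4 + (z²*(-2 + √(6 + z)))/4 = -9/4 + z²*(-2 + √(6 + z))/4)
(r(m(5)) + j(l))*(31 - 1*29) = ((-3 + 5) + (-9/4 + (¼)*1²*(-2 + √(6 + 1))))*(31 - 1*29) = (2 + (-9/4 + (¼)*1*(-2 + √7)))*(31 - 29) = (2 + (-9/4 + (-½ + √7/4)))*2 = (2 + (-11/4 + √7/4))*2 = (-¾ + √7/4)*2 = -3/2 + √7/2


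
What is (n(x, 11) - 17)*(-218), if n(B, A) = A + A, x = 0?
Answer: -1090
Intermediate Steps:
n(B, A) = 2*A
(n(x, 11) - 17)*(-218) = (2*11 - 17)*(-218) = (22 - 17)*(-218) = 5*(-218) = -1090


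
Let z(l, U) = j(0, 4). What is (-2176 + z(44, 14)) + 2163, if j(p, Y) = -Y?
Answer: -17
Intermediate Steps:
z(l, U) = -4 (z(l, U) = -1*4 = -4)
(-2176 + z(44, 14)) + 2163 = (-2176 - 4) + 2163 = -2180 + 2163 = -17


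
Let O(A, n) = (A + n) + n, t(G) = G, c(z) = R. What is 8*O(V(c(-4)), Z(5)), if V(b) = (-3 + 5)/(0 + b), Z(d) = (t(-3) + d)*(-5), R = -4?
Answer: -164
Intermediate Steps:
c(z) = -4
Z(d) = 15 - 5*d (Z(d) = (-3 + d)*(-5) = 15 - 5*d)
V(b) = 2/b
O(A, n) = A + 2*n
8*O(V(c(-4)), Z(5)) = 8*(2/(-4) + 2*(15 - 5*5)) = 8*(2*(-¼) + 2*(15 - 25)) = 8*(-½ + 2*(-10)) = 8*(-½ - 20) = 8*(-41/2) = -164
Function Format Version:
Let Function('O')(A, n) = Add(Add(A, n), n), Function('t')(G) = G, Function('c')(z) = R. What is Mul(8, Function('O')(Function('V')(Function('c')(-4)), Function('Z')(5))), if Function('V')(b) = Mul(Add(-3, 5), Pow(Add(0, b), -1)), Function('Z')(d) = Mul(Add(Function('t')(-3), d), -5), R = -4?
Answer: -164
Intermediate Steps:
Function('c')(z) = -4
Function('Z')(d) = Add(15, Mul(-5, d)) (Function('Z')(d) = Mul(Add(-3, d), -5) = Add(15, Mul(-5, d)))
Function('V')(b) = Mul(2, Pow(b, -1))
Function('O')(A, n) = Add(A, Mul(2, n))
Mul(8, Function('O')(Function('V')(Function('c')(-4)), Function('Z')(5))) = Mul(8, Add(Mul(2, Pow(-4, -1)), Mul(2, Add(15, Mul(-5, 5))))) = Mul(8, Add(Mul(2, Rational(-1, 4)), Mul(2, Add(15, -25)))) = Mul(8, Add(Rational(-1, 2), Mul(2, -10))) = Mul(8, Add(Rational(-1, 2), -20)) = Mul(8, Rational(-41, 2)) = -164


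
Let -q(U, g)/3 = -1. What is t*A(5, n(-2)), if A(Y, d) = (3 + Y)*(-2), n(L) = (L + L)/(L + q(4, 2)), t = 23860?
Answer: -381760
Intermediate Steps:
q(U, g) = 3 (q(U, g) = -3*(-1) = 3)
n(L) = 2*L/(3 + L) (n(L) = (L + L)/(L + 3) = (2*L)/(3 + L) = 2*L/(3 + L))
A(Y, d) = -6 - 2*Y
t*A(5, n(-2)) = 23860*(-6 - 2*5) = 23860*(-6 - 10) = 23860*(-16) = -381760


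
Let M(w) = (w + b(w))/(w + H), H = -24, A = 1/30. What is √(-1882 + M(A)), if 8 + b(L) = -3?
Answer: I*√972684051/719 ≈ 43.377*I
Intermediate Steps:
A = 1/30 ≈ 0.033333
b(L) = -11 (b(L) = -8 - 3 = -11)
M(w) = (-11 + w)/(-24 + w) (M(w) = (w - 11)/(w - 24) = (-11 + w)/(-24 + w))
√(-1882 + M(A)) = √(-1882 + (-11 + 1/30)/(-24 + 1/30)) = √(-1882 - 329/30/(-719/30)) = √(-1882 - 30/719*(-329/30)) = √(-1882 + 329/719) = √(-1352829/719) = I*√972684051/719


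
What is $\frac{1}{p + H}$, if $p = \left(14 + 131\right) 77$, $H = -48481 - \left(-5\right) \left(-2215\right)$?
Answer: $- \frac{1}{48391} \approx -2.0665 \cdot 10^{-5}$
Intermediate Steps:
$H = -59556$ ($H = -48481 - 11075 = -59556$)
$p = 11165$ ($p = 145 \cdot 77 = 11165$)
$\frac{1}{p + H} = \frac{1}{11165 - 59556} = \frac{1}{-48391} = - \frac{1}{48391}$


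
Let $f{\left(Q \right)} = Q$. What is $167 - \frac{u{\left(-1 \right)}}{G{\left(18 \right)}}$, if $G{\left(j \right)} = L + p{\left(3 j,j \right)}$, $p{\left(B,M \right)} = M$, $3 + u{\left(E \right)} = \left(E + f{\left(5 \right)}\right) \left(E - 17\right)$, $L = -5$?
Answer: $\frac{2246}{13} \approx 172.77$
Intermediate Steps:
$u{\left(E \right)} = -3 + \left(-17 + E\right) \left(5 + E\right)$ ($u{\left(E \right)} = -3 + \left(E + 5\right) \left(E - 17\right) = -3 + \left(5 + E\right) \left(-17 + E\right) = -3 + \left(-17 + E\right) \left(5 + E\right)$)
$G{\left(j \right)} = -5 + j$
$167 - \frac{u{\left(-1 \right)}}{G{\left(18 \right)}} = 167 - \frac{-88 + \left(-1\right)^{2} - -12}{-5 + 18} = 167 - \frac{-88 + 1 + 12}{13} = 167 - \left(-75\right) \frac{1}{13} = 167 - - \frac{75}{13} = 167 + \frac{75}{13} = \frac{2246}{13}$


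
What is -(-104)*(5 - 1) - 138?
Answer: 278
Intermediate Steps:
-(-104)*(5 - 1) - 138 = -(-104)*4 - 138 = -104*(-4) - 138 = 416 - 138 = 278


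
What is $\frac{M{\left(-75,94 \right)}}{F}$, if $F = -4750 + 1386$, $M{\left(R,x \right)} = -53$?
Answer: $\frac{53}{3364} \approx 0.015755$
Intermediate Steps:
$F = -3364$
$\frac{M{\left(-75,94 \right)}}{F} = - \frac{53}{-3364} = \left(-53\right) \left(- \frac{1}{3364}\right) = \frac{53}{3364}$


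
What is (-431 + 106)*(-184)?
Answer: 59800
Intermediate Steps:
(-431 + 106)*(-184) = -325*(-184) = 59800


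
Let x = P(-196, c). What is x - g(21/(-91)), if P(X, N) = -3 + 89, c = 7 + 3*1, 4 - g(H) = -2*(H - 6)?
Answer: 1228/13 ≈ 94.462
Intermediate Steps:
g(H) = -8 + 2*H (g(H) = 4 - (-2)*(H - 6) = 4 - (-2)*(-6 + H) = 4 - (12 - 2*H) = 4 + (-12 + 2*H) = -8 + 2*H)
c = 10 (c = 7 + 3 = 10)
P(X, N) = 86
x = 86
x - g(21/(-91)) = 86 - (-8 + 2*(21/(-91))) = 86 - (-8 + 2*(21*(-1/91))) = 86 - (-8 + 2*(-3/13)) = 86 - (-8 - 6/13) = 86 - 1*(-110/13) = 86 + 110/13 = 1228/13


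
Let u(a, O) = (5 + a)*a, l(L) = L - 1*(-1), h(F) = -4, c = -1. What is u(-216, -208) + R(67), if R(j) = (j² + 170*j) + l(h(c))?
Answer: 61452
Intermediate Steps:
l(L) = 1 + L (l(L) = L + 1 = 1 + L)
u(a, O) = a*(5 + a)
R(j) = -3 + j² + 170*j (R(j) = (j² + 170*j) + (1 - 4) = (j² + 170*j) - 3 = -3 + j² + 170*j)
u(-216, -208) + R(67) = -216*(5 - 216) + (-3 + 67² + 170*67) = -216*(-211) + (-3 + 4489 + 11390) = 45576 + 15876 = 61452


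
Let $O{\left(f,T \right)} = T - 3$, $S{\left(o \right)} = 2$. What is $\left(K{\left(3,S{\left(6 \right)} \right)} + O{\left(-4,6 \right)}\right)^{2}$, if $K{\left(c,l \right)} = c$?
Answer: $36$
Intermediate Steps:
$O{\left(f,T \right)} = -3 + T$
$\left(K{\left(3,S{\left(6 \right)} \right)} + O{\left(-4,6 \right)}\right)^{2} = \left(3 + \left(-3 + 6\right)\right)^{2} = \left(3 + 3\right)^{2} = 6^{2} = 36$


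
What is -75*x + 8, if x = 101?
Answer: -7567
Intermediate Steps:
-75*x + 8 = -75*101 + 8 = -7575 + 8 = -7567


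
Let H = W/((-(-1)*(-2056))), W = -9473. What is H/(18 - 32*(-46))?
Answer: 9473/3063440 ≈ 0.0030923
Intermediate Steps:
H = 9473/2056 (H = -9473/((-(-1)*(-2056))) = -9473/((-1*2056)) = -9473/(-2056) = -9473*(-1/2056) = 9473/2056 ≈ 4.6075)
H/(18 - 32*(-46)) = 9473/(2056*(18 - 32*(-46))) = 9473/(2056*(18 + 1472)) = (9473/2056)/1490 = (9473/2056)*(1/1490) = 9473/3063440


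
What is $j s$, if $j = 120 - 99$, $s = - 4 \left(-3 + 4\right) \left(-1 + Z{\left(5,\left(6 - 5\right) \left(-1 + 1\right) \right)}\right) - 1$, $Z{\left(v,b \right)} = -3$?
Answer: $315$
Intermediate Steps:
$s = 15$ ($s = - 4 \left(-3 + 4\right) \left(-1 - 3\right) - 1 = - 4 \cdot 1 \left(-4\right) - 1 = \left(-4\right) \left(-4\right) - 1 = 16 - 1 = 15$)
$j = 21$ ($j = 120 - 99 = 21$)
$j s = 21 \cdot 15 = 315$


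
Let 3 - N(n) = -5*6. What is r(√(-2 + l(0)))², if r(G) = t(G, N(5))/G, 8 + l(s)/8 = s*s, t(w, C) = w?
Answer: 1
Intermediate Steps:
N(n) = 33 (N(n) = 3 - (-5)*6 = 3 - 1*(-30) = 3 + 30 = 33)
l(s) = -64 + 8*s² (l(s) = -64 + 8*(s*s) = -64 + 8*s²)
r(G) = 1 (r(G) = G/G = 1)
r(√(-2 + l(0)))² = 1² = 1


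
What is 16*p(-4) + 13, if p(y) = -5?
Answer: -67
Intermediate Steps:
16*p(-4) + 13 = 16*(-5) + 13 = -80 + 13 = -67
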